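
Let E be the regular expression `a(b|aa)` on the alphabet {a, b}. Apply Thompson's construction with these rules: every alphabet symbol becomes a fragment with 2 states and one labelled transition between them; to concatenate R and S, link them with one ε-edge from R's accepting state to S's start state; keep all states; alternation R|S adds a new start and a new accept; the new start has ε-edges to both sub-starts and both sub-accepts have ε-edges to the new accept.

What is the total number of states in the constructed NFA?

10

Building bottom-up:
Each of the 4 symbol leaves contributes a 2-state fragment.
  aa → 4 states
  b|aa → 8 states
  a(b|aa) → 10 states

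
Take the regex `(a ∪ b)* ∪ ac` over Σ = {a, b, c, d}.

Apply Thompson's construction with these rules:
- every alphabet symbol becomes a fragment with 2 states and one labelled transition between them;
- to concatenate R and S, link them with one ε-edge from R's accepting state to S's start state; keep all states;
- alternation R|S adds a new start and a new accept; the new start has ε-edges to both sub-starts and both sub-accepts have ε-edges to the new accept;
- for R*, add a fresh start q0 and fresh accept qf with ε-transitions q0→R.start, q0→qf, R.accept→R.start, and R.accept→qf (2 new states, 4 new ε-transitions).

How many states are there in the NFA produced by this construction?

14

Building bottom-up:
Each of the 4 symbol leaves contributes a 2-state fragment.
  a ∪ b — 6 states
  (a ∪ b)* — 8 states
  ac — 4 states
  (a ∪ b)* ∪ ac — 14 states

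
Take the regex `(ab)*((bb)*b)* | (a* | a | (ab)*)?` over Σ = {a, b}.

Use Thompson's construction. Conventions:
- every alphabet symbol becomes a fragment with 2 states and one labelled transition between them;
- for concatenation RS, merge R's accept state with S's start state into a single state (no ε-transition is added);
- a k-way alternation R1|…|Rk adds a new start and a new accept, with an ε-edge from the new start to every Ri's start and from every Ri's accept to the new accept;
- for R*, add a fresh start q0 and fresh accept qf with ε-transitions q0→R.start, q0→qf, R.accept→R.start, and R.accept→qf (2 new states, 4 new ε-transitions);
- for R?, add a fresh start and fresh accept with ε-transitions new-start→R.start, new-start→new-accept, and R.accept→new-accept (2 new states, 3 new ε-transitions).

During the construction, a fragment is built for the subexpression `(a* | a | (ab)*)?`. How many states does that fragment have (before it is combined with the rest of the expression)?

Fragment for `(a* | a | (ab)*)?`:
Each of the 4 symbol leaves contributes a 2-state fragment.
  a* : 4 states
  ab : 3 states
  (ab)* : 5 states
  a* | a | (ab)* : 13 states
  (a* | a | (ab)*)? : 15 states

15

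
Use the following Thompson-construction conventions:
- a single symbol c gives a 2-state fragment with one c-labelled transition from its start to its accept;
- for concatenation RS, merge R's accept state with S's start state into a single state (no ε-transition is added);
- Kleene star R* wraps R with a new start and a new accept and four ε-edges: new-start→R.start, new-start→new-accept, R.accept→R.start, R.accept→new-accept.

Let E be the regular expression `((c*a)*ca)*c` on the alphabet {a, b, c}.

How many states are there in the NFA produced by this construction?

12

Per subexpression:
Each of the 5 symbol leaves contributes a 2-state fragment.
  c* — 4 states
  c*a — 5 states
  (c*a)* — 7 states
  (c*a)*ca — 9 states
  ((c*a)*ca)* — 11 states
  ((c*a)*ca)*c — 12 states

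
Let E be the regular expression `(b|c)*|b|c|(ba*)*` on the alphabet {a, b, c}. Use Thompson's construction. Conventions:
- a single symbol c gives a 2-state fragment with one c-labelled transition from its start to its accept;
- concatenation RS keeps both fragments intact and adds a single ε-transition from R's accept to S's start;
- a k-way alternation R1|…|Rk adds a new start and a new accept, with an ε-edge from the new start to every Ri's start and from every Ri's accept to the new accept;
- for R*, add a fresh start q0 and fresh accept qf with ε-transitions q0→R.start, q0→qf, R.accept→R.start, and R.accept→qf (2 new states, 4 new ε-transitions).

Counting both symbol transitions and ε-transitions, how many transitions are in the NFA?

31

Bottom-up over the parse tree:
Each of the 6 symbol leaves contributes 1 transition (1 symbol, 0 ε).
  b|c → 6 transitions (2 symbol, 4 ε)
  (b|c)* → 10 transitions (2 symbol, 8 ε)
  a* → 5 transitions (1 symbol, 4 ε)
  ba* → 7 transitions (2 symbol, 5 ε)
  (ba*)* → 11 transitions (2 symbol, 9 ε)
  (b|c)*|b|c|(ba*)* → 31 transitions (6 symbol, 25 ε)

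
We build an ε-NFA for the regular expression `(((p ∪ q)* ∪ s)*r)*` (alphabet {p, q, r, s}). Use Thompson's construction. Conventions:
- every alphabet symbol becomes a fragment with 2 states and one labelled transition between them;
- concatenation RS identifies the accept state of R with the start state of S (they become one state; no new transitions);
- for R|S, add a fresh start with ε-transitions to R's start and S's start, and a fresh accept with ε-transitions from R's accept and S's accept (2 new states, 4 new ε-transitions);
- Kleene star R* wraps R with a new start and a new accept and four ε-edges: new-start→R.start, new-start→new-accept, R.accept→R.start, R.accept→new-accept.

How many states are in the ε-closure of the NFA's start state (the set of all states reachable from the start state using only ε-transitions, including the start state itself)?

Compute the ε-closure size of each fragment's start state recursively; a symbol fragment's start has no outgoing ε-edge, so its closure is just itself (size 1).
  p ∪ q : |ε-closure| = 1 + 1 + 1 = 3 (the new accept is not ε-reachable since no branch accepts ε)
  (p ∪ q)* : |ε-closure| = 1 (new start) + 3 (body) + 1 (new accept) = 5
  (p ∪ q)* ∪ s : new start ε-reaches every alternative's start; at least one alternative accepts ε, so the union's new accept is reached too: |ε-closure| = 1 + 5 + 1 + 1 = 8
  ((p ∪ q)* ∪ s)* : new start has ε-edges to the inner start and to the new accept, so |ε-closure| = 2 + 8 = 10
  ((p ∪ q)* ∪ s)*r : the left operand accepts ε, so the closure extends into the next operand (the shared merged state is already counted); |ε-closure| = 10 + (1−1) = 10
  (((p ∪ q)* ∪ s)*r)* : new start has ε-edges to the inner start and to the new accept, so |ε-closure| = 2 + 10 = 12

12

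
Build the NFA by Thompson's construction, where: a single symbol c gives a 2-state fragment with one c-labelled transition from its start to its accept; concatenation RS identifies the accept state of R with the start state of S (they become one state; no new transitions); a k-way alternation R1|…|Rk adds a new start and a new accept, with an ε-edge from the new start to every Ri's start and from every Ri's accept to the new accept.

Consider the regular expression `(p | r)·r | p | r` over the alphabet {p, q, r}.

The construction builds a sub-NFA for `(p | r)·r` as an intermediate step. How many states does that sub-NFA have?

Fragment for `(p | r)·r`:
Each of the 3 symbol leaves contributes a 2-state fragment.
  p | r = 6 states
  (p | r)·r = 7 states

7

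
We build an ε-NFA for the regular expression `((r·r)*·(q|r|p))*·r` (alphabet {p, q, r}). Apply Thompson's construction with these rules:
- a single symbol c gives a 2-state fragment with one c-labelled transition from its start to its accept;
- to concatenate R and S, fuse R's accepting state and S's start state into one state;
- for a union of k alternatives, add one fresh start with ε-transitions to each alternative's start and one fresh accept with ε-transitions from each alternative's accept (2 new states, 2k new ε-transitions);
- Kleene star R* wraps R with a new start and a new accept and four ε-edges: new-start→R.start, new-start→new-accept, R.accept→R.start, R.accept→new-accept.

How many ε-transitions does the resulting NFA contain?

14

Building bottom-up:
Each of the 6 symbol leaves contributes 0 ε-transitions.
  r·r → 0 ε-transitions
  (r·r)* → 4 ε-transitions
  q|r|p → 6 ε-transitions
  (r·r)*·(q|r|p) → 10 ε-transitions
  ((r·r)*·(q|r|p))* → 14 ε-transitions
  ((r·r)*·(q|r|p))*·r → 14 ε-transitions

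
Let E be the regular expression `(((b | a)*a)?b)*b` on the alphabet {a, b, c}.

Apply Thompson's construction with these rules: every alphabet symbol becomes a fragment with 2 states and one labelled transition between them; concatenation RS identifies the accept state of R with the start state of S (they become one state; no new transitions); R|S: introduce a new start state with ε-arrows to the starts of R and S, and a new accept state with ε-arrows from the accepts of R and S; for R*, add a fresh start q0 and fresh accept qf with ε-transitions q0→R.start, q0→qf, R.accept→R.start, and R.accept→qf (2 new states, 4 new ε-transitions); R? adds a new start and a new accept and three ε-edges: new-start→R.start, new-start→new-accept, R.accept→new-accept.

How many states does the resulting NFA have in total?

15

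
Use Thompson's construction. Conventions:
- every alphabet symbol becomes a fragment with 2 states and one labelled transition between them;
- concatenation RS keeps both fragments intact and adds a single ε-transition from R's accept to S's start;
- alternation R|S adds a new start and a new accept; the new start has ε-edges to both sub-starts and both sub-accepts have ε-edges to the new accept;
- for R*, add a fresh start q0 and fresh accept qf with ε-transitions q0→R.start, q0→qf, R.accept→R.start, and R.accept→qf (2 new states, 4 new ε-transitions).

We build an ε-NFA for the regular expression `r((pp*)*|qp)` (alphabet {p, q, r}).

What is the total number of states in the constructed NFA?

Building bottom-up:
Each of the 5 symbol leaves contributes a 2-state fragment.
  p* = 4 states
  pp* = 6 states
  (pp*)* = 8 states
  qp = 4 states
  (pp*)*|qp = 14 states
  r((pp*)*|qp) = 16 states

16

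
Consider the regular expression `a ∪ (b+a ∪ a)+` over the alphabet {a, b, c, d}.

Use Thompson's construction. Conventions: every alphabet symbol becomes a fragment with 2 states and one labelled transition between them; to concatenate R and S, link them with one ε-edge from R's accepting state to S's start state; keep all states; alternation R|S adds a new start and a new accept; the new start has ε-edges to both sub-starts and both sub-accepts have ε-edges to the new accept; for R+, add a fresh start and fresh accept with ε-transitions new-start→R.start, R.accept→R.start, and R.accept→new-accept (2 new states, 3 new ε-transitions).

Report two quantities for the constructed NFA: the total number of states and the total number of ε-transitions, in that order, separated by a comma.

Per subexpression:
Each of the 4 symbol leaves contributes 2 states and 0 ε-transitions.
  b+ — 4 states, 3 ε-transitions
  b+a — 6 states, 4 ε-transitions
  b+a ∪ a — 10 states, 8 ε-transitions
  (b+a ∪ a)+ — 12 states, 11 ε-transitions
  a ∪ (b+a ∪ a)+ — 16 states, 15 ε-transitions

16, 15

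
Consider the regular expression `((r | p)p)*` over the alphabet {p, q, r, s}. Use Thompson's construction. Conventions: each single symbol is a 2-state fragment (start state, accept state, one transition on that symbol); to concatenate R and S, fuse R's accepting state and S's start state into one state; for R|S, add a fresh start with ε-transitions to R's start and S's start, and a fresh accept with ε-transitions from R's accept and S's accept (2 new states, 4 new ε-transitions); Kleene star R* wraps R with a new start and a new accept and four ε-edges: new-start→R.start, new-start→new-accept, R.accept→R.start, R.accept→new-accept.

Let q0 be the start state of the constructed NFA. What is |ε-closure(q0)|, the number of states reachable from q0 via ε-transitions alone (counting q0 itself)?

Let C(F) = |ε-closure(F.start)| within fragment F, and note whether F accepts ε. Symbol fragments have C = 1 and do not accept ε. Then:
  r | p → |closure| = 1 + 1 + 1 = 3 (the new accept is not ε-reachable since no branch accepts ε)
  (r | p)p → same as the first factor's closure: |closure| = 3
  ((r | p)p)* → new start has ε-edges to the inner start and to the new accept, so |closure| = 2 + 3 = 5

5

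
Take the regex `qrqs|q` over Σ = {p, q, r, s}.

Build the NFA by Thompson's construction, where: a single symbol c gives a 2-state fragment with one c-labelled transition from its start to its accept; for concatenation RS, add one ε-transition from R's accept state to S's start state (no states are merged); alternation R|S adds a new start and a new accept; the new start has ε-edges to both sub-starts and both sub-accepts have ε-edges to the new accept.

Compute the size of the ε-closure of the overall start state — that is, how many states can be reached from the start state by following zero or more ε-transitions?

Let C(F) = |ε-closure(F.start)| within fragment F, and note whether F accepts ε. Symbol fragments have C = 1 and do not accept ε. Then:
  qrqs → |closure| equals the left operand's closure size = 1 (its accept is not ε-reachable, so the closure stops there)
  qrqs|q → |closure| = 1 + 1 + 1 = 3 (the new accept is not ε-reachable since no branch accepts ε)

3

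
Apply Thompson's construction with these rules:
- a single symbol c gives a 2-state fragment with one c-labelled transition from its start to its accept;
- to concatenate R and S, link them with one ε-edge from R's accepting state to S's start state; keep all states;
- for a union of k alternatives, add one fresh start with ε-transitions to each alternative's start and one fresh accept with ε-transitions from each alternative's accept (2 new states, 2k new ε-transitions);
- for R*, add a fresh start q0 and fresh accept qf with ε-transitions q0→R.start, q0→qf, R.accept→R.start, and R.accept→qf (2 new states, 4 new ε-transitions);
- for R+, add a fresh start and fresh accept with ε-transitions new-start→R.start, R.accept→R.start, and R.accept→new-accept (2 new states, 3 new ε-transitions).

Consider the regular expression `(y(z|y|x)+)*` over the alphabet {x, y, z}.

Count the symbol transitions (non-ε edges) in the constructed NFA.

4

By structural recursion:
Each of the 4 symbol leaves contributes exactly 1 symbol transition.
  z|y|x → 3 symbol transitions
  (z|y|x)+ → 3 symbol transitions
  y(z|y|x)+ → 4 symbol transitions
  (y(z|y|x)+)* → 4 symbol transitions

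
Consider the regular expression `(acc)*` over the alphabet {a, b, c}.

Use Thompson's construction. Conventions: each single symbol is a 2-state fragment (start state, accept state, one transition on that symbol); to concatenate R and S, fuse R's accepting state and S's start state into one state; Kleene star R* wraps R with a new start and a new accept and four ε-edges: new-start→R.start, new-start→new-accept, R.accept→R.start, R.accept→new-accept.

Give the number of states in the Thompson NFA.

Recursing over subexpressions:
Each of the 3 symbol leaves contributes a 2-state fragment.
  acc — 4 states
  (acc)* — 6 states

6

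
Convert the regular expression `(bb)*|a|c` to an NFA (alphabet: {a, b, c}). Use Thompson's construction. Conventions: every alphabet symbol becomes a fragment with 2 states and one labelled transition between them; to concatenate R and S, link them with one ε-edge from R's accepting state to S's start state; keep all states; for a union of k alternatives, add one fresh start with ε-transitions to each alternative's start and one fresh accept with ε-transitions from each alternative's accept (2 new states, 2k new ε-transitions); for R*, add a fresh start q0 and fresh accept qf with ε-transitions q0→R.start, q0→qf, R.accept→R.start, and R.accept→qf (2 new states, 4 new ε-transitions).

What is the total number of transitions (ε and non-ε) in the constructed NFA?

By structural recursion:
Each of the 4 symbol leaves contributes 1 transition (1 symbol, 0 ε).
  bb : 3 transitions (2 symbol, 1 ε)
  (bb)* : 7 transitions (2 symbol, 5 ε)
  (bb)*|a|c : 15 transitions (4 symbol, 11 ε)

15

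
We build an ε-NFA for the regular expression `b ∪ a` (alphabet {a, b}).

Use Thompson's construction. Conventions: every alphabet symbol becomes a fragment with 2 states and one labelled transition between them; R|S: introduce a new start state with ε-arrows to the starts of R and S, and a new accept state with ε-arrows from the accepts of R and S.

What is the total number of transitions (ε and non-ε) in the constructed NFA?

By structural recursion:
Each of the 2 symbol leaves contributes 1 transition (1 symbol, 0 ε).
  b ∪ a = 6 transitions (2 symbol, 4 ε)

6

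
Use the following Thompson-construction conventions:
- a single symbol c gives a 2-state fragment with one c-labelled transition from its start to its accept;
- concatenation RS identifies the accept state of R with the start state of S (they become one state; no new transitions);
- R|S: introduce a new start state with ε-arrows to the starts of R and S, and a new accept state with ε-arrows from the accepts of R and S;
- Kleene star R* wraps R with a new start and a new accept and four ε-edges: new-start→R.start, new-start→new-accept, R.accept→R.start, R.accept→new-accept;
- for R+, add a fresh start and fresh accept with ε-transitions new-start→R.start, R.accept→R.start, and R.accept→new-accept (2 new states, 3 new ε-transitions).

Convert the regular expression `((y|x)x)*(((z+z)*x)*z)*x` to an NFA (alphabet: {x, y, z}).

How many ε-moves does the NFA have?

Building bottom-up:
Each of the 8 symbol leaves contributes 0 ε-transitions.
  y|x : 4 ε-transitions
  (y|x)x : 4 ε-transitions
  ((y|x)x)* : 8 ε-transitions
  z+ : 3 ε-transitions
  z+z : 3 ε-transitions
  (z+z)* : 7 ε-transitions
  (z+z)*x : 7 ε-transitions
  ((z+z)*x)* : 11 ε-transitions
  ((z+z)*x)*z : 11 ε-transitions
  (((z+z)*x)*z)* : 15 ε-transitions
  ((y|x)x)*(((z+z)*x)*z)*x : 23 ε-transitions

23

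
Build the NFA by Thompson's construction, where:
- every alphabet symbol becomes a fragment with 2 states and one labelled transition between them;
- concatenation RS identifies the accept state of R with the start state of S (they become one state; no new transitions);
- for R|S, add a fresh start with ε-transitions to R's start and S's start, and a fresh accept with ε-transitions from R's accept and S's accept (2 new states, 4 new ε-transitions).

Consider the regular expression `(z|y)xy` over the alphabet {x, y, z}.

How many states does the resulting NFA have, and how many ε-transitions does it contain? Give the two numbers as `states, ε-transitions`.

8, 4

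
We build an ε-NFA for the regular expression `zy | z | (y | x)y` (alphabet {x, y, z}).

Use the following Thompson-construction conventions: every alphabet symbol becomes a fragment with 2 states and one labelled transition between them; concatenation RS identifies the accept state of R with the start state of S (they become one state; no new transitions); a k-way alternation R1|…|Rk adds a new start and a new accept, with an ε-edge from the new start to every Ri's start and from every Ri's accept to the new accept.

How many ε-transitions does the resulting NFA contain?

By structural recursion:
Each of the 6 symbol leaves contributes 0 ε-transitions.
  zy : 0 ε-transitions
  y | x : 4 ε-transitions
  (y | x)y : 4 ε-transitions
  zy | z | (y | x)y : 10 ε-transitions

10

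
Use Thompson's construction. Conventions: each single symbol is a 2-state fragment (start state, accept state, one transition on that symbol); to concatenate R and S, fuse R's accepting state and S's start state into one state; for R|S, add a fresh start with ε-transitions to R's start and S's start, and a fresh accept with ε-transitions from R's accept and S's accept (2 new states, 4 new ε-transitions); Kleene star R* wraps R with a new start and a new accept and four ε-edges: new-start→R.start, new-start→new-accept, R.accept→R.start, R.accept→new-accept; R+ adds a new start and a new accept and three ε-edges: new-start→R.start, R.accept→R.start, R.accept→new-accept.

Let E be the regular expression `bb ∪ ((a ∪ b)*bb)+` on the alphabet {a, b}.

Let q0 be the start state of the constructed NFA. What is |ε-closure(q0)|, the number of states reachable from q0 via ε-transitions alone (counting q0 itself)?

8

Work bottom-up. For each fragment F, track |ε-closure(F.start)| and whether F's accept lies in that closure (i.e. whether F accepts ε). A single-symbol fragment has closure size 1 and does not accept ε.
  bb : same as the first factor's closure: C = 1
  a ∪ b : new start ε-reaches every alternative's start; none of them accept ε, so the new accept is not reached: C = 1 + 1 + 1 = 3
  (a ∪ b)* : the star's fresh start ε-reaches both the body's start and the fresh accept: C = 2 + 3 = 5
  (a ∪ b)*bb : the left operand accepts ε, so the closure extends into the next operand (the shared merged state is already counted); C = 5 + (1−1) = 5
  ((a ∪ b)*bb)+ : C = 1 + 5 = 6 (the body doesn't accept ε, so the new accept is not reached)
  bb ∪ ((a ∪ b)*bb)+ : new start ε-reaches every alternative's start; none of them accept ε, so the new accept is not reached: C = 1 + 1 + 6 = 8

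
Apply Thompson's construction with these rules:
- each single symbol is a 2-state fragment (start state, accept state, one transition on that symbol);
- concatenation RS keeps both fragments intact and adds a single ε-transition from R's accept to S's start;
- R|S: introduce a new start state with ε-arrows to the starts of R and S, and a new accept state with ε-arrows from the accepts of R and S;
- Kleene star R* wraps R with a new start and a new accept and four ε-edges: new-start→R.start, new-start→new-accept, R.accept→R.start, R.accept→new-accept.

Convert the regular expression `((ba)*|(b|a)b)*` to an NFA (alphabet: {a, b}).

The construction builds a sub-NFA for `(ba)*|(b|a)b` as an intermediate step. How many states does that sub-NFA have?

16

Fragment for `(ba)*|(b|a)b`:
Each of the 5 symbol leaves contributes a 2-state fragment.
  ba : 4 states
  (ba)* : 6 states
  b|a : 6 states
  (b|a)b : 8 states
  (ba)*|(b|a)b : 16 states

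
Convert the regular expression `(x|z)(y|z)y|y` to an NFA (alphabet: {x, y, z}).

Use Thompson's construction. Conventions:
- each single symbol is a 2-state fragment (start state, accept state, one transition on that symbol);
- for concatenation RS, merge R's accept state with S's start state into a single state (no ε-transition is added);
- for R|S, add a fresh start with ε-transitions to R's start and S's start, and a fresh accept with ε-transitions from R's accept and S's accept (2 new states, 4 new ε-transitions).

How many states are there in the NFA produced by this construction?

16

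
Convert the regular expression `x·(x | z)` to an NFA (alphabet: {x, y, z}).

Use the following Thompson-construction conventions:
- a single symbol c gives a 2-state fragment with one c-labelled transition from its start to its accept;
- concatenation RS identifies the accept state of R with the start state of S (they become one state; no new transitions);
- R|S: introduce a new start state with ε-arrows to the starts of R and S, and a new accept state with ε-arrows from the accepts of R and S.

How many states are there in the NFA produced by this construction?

7

By structural recursion:
Each of the 3 symbol leaves contributes a 2-state fragment.
  x | z : 6 states
  x·(x | z) : 7 states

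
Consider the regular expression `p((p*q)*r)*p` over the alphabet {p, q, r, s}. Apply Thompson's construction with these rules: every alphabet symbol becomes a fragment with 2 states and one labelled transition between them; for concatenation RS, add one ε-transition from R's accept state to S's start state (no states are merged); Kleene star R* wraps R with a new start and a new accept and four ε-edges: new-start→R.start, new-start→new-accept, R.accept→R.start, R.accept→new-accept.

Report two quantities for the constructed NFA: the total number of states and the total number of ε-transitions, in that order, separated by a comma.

16, 16

By structural recursion:
Each of the 5 symbol leaves contributes 2 states and 0 ε-transitions.
  p* : 4 states, 4 ε-transitions
  p*q : 6 states, 5 ε-transitions
  (p*q)* : 8 states, 9 ε-transitions
  (p*q)*r : 10 states, 10 ε-transitions
  ((p*q)*r)* : 12 states, 14 ε-transitions
  p((p*q)*r)*p : 16 states, 16 ε-transitions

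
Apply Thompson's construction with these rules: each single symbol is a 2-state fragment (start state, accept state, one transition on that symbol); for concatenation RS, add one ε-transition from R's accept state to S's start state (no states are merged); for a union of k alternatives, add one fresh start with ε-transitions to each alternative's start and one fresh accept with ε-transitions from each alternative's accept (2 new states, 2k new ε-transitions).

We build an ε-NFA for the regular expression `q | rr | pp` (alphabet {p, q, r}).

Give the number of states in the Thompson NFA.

12

Building bottom-up:
Each of the 5 symbol leaves contributes a 2-state fragment.
  rr : 4 states
  pp : 4 states
  q | rr | pp : 12 states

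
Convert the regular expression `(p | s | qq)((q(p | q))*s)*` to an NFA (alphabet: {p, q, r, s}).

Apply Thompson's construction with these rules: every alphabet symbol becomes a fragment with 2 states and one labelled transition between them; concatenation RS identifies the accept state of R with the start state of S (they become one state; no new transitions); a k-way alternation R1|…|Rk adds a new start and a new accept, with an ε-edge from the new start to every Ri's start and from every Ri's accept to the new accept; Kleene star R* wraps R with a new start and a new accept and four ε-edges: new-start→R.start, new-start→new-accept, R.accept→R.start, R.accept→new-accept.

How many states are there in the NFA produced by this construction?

By structural recursion:
Each of the 8 symbol leaves contributes a 2-state fragment.
  qq : 3 states
  p | s | qq : 9 states
  p | q : 6 states
  q(p | q) : 7 states
  (q(p | q))* : 9 states
  (q(p | q))*s : 10 states
  ((q(p | q))*s)* : 12 states
  (p | s | qq)((q(p | q))*s)* : 20 states

20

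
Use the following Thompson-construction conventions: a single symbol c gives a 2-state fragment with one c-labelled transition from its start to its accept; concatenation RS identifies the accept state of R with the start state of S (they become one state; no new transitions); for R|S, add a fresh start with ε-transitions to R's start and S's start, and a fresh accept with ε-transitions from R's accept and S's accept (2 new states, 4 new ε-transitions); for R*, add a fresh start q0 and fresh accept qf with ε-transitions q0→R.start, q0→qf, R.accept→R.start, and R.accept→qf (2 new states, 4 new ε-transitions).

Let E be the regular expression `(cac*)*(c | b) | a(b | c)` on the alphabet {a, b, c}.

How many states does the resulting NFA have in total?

22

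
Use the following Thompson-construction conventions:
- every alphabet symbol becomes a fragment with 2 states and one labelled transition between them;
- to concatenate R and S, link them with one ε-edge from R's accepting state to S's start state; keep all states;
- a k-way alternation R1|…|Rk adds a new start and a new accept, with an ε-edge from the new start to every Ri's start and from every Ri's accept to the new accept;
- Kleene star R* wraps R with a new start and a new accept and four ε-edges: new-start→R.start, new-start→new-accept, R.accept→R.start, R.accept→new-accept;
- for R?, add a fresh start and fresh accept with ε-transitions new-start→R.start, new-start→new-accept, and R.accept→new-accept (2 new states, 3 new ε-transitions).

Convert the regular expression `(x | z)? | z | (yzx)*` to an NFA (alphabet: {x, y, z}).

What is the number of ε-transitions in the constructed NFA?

Building bottom-up:
Each of the 6 symbol leaves contributes 0 ε-transitions.
  x | z : 4 ε-transitions
  (x | z)? : 7 ε-transitions
  yzx : 2 ε-transitions
  (yzx)* : 6 ε-transitions
  (x | z)? | z | (yzx)* : 19 ε-transitions

19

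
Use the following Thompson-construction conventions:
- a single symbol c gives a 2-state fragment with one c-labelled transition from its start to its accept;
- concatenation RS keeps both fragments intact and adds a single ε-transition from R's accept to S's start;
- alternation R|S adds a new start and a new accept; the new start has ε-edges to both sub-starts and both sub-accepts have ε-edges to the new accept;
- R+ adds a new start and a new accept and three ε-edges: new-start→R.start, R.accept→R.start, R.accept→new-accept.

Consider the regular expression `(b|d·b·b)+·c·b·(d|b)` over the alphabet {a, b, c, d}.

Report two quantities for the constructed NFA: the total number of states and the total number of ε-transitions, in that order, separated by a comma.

Building bottom-up:
Each of the 8 symbol leaves contributes 2 states and 0 ε-transitions.
  d·b·b — 6 states, 2 ε-transitions
  b|d·b·b — 10 states, 6 ε-transitions
  (b|d·b·b)+ — 12 states, 9 ε-transitions
  d|b — 6 states, 4 ε-transitions
  (b|d·b·b)+·c·b·(d|b) — 22 states, 16 ε-transitions

22, 16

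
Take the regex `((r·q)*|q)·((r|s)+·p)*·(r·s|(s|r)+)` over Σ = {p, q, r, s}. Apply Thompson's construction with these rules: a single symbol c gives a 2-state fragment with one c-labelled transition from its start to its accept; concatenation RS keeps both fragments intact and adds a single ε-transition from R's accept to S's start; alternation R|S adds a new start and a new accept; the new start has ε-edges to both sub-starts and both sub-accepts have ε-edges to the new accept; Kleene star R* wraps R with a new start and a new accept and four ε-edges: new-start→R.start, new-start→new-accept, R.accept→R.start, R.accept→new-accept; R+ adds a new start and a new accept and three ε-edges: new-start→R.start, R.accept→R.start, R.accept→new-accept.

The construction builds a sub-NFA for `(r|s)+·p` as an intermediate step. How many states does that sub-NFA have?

Fragment for `(r|s)+·p`:
Each of the 3 symbol leaves contributes a 2-state fragment.
  r|s = 6 states
  (r|s)+ = 8 states
  (r|s)+·p = 10 states

10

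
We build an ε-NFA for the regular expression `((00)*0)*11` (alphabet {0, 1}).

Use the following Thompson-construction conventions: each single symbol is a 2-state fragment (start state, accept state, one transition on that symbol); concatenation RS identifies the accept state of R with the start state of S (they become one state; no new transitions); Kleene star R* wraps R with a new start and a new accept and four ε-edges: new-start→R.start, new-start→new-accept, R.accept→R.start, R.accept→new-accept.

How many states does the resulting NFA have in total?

10

Bottom-up over the parse tree:
Each of the 5 symbol leaves contributes a 2-state fragment.
  00 : 3 states
  (00)* : 5 states
  (00)*0 : 6 states
  ((00)*0)* : 8 states
  ((00)*0)*11 : 10 states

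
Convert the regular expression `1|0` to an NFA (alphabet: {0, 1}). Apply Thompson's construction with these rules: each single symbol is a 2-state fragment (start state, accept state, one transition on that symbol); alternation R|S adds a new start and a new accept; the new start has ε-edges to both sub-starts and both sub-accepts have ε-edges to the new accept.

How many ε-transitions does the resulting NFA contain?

4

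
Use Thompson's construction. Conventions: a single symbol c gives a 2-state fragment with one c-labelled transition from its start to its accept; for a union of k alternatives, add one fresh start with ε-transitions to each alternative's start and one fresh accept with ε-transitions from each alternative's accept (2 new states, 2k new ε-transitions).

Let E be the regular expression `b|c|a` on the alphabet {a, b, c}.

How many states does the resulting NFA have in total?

8

Bottom-up over the parse tree:
Each of the 3 symbol leaves contributes a 2-state fragment.
  b|c|a → 8 states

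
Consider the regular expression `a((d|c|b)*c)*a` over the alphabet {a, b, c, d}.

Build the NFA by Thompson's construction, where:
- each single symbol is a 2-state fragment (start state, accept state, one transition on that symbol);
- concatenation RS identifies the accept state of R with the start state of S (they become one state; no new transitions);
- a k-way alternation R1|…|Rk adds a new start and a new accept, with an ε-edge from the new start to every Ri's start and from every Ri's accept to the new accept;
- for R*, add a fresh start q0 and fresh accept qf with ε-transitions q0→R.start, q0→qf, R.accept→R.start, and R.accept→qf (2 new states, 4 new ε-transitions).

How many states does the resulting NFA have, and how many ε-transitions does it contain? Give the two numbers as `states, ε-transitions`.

Bottom-up over the parse tree:
Each of the 6 symbol leaves contributes 2 states and 0 ε-transitions.
  d|c|b = 8 states, 6 ε-transitions
  (d|c|b)* = 10 states, 10 ε-transitions
  (d|c|b)*c = 11 states, 10 ε-transitions
  ((d|c|b)*c)* = 13 states, 14 ε-transitions
  a((d|c|b)*c)*a = 15 states, 14 ε-transitions

15, 14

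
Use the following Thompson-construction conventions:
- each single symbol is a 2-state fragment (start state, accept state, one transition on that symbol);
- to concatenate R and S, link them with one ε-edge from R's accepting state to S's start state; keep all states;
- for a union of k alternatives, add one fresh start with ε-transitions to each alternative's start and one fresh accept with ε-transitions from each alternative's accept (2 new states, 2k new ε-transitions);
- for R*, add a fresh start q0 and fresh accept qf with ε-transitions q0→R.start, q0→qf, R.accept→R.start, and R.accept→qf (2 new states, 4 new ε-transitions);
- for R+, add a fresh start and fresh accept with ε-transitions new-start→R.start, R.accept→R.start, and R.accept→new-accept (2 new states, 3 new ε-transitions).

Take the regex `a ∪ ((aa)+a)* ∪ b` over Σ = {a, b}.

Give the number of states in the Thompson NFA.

16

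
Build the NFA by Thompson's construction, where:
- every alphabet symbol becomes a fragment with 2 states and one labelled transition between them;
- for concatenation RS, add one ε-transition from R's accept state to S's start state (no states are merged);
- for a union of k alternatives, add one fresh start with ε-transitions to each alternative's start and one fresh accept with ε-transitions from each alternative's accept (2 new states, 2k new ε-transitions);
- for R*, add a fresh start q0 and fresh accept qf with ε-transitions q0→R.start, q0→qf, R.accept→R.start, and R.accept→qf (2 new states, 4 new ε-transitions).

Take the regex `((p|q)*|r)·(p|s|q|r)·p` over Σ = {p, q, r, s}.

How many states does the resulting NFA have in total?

24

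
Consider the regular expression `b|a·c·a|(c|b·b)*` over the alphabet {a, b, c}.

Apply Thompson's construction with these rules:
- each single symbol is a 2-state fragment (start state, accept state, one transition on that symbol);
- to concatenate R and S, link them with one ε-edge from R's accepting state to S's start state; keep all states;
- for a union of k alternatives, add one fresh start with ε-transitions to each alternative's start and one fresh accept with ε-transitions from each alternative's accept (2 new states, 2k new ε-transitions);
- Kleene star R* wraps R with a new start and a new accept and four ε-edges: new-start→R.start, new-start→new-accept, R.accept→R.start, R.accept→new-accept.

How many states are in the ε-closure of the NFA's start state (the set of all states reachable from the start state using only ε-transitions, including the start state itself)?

9

Compute the ε-closure size of each fragment's start state recursively; a symbol fragment's start has no outgoing ε-edge, so its closure is just itself (size 1).
  a·c·a → same as the first factor's closure: |closure| = 1
  b·b → same as the first factor's closure: |closure| = 1
  c|b·b → new start ε-reaches every alternative's start; none of them accept ε, so the new accept is not reached: |closure| = 1 + 1 + 1 = 3
  (c|b·b)* → |closure| = 1 (new start) + 3 (body) + 1 (new accept) = 5
  b|a·c·a|(c|b·b)* → new start ε-reaches every alternative's start; at least one alternative accepts ε, so the union's new accept is reached too: |closure| = 1 + 1 + 1 + 5 + 1 = 9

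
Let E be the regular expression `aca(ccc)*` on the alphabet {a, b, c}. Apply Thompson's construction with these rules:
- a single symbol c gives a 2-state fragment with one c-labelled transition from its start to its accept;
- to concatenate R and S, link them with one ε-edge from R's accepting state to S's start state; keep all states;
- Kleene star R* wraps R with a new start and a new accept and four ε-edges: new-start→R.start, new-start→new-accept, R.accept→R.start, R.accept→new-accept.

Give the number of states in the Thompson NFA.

14

Per subexpression:
Each of the 6 symbol leaves contributes a 2-state fragment.
  ccc → 6 states
  (ccc)* → 8 states
  aca(ccc)* → 14 states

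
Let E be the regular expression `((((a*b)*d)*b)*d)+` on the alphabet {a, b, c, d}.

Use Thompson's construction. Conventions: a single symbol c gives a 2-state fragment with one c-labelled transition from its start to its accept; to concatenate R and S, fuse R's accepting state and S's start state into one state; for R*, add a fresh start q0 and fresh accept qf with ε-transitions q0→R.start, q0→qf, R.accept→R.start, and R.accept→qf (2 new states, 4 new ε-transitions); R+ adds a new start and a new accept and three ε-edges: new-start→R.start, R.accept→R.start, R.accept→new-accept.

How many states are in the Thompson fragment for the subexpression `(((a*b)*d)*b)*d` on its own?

14

Fragment for `(((a*b)*d)*b)*d`:
Each of the 5 symbol leaves contributes a 2-state fragment.
  a* → 4 states
  a*b → 5 states
  (a*b)* → 7 states
  (a*b)*d → 8 states
  ((a*b)*d)* → 10 states
  ((a*b)*d)*b → 11 states
  (((a*b)*d)*b)* → 13 states
  (((a*b)*d)*b)*d → 14 states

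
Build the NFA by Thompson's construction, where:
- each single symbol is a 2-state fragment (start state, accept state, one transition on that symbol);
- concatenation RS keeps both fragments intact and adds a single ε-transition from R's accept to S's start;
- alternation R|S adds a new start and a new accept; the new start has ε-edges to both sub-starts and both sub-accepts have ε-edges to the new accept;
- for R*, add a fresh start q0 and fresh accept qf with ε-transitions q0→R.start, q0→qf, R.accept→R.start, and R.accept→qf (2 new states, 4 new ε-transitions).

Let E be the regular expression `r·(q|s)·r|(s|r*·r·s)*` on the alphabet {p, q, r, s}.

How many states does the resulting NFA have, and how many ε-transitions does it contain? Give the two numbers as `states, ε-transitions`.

26, 24

Bottom-up over the parse tree:
Each of the 8 symbol leaves contributes 2 states and 0 ε-transitions.
  q|s = 6 states, 4 ε-transitions
  r·(q|s)·r = 10 states, 6 ε-transitions
  r* = 4 states, 4 ε-transitions
  r*·r·s = 8 states, 6 ε-transitions
  s|r*·r·s = 12 states, 10 ε-transitions
  (s|r*·r·s)* = 14 states, 14 ε-transitions
  r·(q|s)·r|(s|r*·r·s)* = 26 states, 24 ε-transitions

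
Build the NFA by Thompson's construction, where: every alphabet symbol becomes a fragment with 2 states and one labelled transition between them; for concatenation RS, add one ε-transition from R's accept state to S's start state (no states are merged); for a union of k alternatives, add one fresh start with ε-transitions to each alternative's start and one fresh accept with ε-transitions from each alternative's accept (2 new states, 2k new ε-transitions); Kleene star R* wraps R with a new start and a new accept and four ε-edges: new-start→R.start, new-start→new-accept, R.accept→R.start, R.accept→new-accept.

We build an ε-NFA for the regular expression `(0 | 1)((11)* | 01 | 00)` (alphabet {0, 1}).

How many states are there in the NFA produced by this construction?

Bottom-up over the parse tree:
Each of the 8 symbol leaves contributes a 2-state fragment.
  0 | 1 : 6 states
  11 : 4 states
  (11)* : 6 states
  01 : 4 states
  00 : 4 states
  (11)* | 01 | 00 : 16 states
  (0 | 1)((11)* | 01 | 00) : 22 states

22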